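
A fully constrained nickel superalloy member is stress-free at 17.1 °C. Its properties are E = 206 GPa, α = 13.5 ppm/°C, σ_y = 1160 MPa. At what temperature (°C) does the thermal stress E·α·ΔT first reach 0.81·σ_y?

355 °C

E·α·ΔT = 939.6 MPa ⇒ ΔT = 939.6 / (206.0×10³ × 13.5×10⁻⁶) = 337.9 K.
T = 17.1 + 337.9 = 355.0 °C.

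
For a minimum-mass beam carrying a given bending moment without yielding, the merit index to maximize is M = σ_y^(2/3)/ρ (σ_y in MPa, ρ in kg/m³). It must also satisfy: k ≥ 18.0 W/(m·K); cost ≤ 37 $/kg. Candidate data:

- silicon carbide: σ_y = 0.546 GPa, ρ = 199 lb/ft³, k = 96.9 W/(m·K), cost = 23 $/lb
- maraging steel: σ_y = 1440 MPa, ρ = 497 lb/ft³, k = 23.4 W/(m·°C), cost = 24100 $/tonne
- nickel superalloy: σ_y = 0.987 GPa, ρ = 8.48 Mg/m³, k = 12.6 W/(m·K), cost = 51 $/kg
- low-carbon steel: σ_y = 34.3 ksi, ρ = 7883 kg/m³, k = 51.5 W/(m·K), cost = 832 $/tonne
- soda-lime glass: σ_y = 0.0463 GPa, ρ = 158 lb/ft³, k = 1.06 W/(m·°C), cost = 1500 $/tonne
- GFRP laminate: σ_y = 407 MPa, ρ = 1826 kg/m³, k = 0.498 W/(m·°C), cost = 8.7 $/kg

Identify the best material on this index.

maraging steel

Screen on constraints: k ≥ 18.0 W/(m·K); cost ≤ 37 $/kg. Survivors: maraging steel, low-carbon steel.
Convert each candidate to consistent units, then evaluate M:
  maraging steel: σ_y = 1440 MPa, ρ = 7961 kg/m³
  low-carbon steel: σ_y = 236.5 MPa, ρ = 7883 kg/m³
  maraging steel: M = 16.0×10⁻³
  low-carbon steel: M = 4.85×10⁻³
Maraging steel has the largest M.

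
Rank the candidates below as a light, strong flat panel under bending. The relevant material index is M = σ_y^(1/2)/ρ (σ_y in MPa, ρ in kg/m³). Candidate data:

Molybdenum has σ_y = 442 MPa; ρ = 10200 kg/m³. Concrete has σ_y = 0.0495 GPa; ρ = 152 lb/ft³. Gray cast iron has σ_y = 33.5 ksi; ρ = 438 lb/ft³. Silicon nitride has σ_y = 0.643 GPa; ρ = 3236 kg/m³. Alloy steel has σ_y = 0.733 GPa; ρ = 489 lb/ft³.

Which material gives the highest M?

silicon nitride

Putting every candidate on a common basis:
  molybdenum: σ_y = 442.0 MPa, ρ = 10200 kg/m³
  concrete: σ_y = 49.50 MPa, ρ = 2435 kg/m³
  gray cast iron: σ_y = 231.0 MPa, ρ = 7016 kg/m³
  silicon nitride: σ_y = 643.0 MPa, ρ = 3236 kg/m³
  alloy steel: σ_y = 733.0 MPa, ρ = 7833 kg/m³
  silicon nitride: M = 7.84×10⁻³
  alloy steel: M = 3.46×10⁻³
  concrete: M = 2.89×10⁻³
  gray cast iron: M = 2.17×10⁻³
  molybdenum: M = 2.06×10⁻³
Silicon nitride has the largest M.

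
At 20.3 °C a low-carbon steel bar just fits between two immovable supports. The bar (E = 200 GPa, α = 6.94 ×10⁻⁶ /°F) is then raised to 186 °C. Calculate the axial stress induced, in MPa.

414 MPa

α = 6.94×10⁻⁶/°F × 9/5 = 12.5×10⁻⁶/K.
ΔT = 165.7 K. Constrained thermal stress σ = E·α·ΔT = 200.0×10³ MPa × 12.5×10⁻⁶ × 165.7 = 414 MPa (compressive).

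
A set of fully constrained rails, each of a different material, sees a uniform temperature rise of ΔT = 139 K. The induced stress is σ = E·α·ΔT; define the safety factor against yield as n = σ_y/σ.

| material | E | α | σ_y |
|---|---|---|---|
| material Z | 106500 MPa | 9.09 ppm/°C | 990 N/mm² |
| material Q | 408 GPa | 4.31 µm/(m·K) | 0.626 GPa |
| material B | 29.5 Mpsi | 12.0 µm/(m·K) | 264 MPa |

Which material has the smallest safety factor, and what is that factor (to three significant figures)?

In consistent units (E in GPa, α in ×10⁻⁶/K, σ_y in MPa):
  material Z: E = 106.5, α = 9.09, σ_y = 990.0 → σ = 135 MPa, n = 7.36
  material Q: E = 408.0, α = 4.31, σ_y = 626.0 → σ = 244 MPa, n = 2.56
  material B: E = 203.4, α = 12.0, σ_y = 264.0 → σ = 339 MPa, n = 0.778
The minimum is material B at n = 0.778.

material B, n = 0.778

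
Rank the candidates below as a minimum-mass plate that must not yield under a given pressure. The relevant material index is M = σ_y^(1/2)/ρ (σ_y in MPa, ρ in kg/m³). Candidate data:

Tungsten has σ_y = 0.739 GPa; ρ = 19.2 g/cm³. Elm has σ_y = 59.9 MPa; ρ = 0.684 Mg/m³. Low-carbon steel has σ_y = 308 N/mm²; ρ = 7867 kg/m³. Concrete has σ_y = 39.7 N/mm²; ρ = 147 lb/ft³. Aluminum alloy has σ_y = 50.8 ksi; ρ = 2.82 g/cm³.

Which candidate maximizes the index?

Convert each candidate to consistent units, then evaluate M:
  tungsten: σ_y = 739.0 MPa, ρ = 19200 kg/m³
  elm: σ_y = 59.90 MPa, ρ = 684.0 kg/m³
  low-carbon steel: σ_y = 308.0 MPa, ρ = 7867 kg/m³
  concrete: σ_y = 39.70 MPa, ρ = 2355 kg/m³
  aluminum alloy: σ_y = 350.3 MPa, ρ = 2820 kg/m³
  elm: M = 11.3×10⁻³
  aluminum alloy: M = 6.64×10⁻³
  concrete: M = 2.68×10⁻³
  low-carbon steel: M = 2.23×10⁻³
  tungsten: M = 1.42×10⁻³
Highest index: elm.

elm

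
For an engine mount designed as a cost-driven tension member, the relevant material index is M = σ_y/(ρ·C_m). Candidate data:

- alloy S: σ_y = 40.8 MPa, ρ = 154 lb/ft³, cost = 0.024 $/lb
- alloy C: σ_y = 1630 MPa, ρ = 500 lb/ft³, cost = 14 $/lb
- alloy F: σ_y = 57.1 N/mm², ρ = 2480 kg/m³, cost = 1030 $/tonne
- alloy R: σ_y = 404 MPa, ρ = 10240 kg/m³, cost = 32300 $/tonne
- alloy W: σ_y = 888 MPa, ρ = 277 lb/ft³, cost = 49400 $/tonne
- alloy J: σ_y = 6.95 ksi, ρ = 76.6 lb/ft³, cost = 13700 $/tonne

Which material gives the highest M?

In SI units:
  alloy S: σ_y = 40.80 MPa, ρ = 2467 kg/m³, cost = 0.05291 $/kg
  alloy C: σ_y = 1630 MPa, ρ = 8009 kg/m³, cost = 30.86 $/kg
  alloy F: σ_y = 57.10 MPa, ρ = 2480 kg/m³, cost = 1.030 $/kg
  alloy R: σ_y = 404.0 MPa, ρ = 10240 kg/m³, cost = 32.30 $/kg
  alloy W: σ_y = 888.0 MPa, ρ = 4437 kg/m³, cost = 49.40 $/kg
  alloy J: σ_y = 47.92 MPa, ρ = 1227 kg/m³, cost = 13.70 $/kg
  alloy S: M = 313 kN·m per $
  alloy F: M = 22.4 kN·m per $
  alloy C: M = 6.59 kN·m per $
  alloy W: M = 4.05 kN·m per $
  alloy J: M = 2.85 kN·m per $
  alloy R: M = 1.22 kN·m per $
The maximum is for alloy S.

alloy S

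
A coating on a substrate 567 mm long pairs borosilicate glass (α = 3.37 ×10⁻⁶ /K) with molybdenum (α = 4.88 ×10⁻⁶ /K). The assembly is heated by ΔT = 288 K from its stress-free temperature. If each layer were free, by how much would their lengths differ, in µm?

247 µm

Δα = |3.37 − 4.88|×10⁻⁶/K = 1.51×10⁻⁶/K.
ΔL_mismatch = Δα·L·ΔT = 1.51×10⁻⁶ × 567.0 mm × 288.0 K = 247 µm.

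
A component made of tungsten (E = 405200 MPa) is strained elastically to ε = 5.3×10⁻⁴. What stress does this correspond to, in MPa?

215 MPa

E = 405200 MPa = 405.2 GPa.
σ = E·ε = 405200 MPa × 5.3×10⁻⁴ = 215 MPa.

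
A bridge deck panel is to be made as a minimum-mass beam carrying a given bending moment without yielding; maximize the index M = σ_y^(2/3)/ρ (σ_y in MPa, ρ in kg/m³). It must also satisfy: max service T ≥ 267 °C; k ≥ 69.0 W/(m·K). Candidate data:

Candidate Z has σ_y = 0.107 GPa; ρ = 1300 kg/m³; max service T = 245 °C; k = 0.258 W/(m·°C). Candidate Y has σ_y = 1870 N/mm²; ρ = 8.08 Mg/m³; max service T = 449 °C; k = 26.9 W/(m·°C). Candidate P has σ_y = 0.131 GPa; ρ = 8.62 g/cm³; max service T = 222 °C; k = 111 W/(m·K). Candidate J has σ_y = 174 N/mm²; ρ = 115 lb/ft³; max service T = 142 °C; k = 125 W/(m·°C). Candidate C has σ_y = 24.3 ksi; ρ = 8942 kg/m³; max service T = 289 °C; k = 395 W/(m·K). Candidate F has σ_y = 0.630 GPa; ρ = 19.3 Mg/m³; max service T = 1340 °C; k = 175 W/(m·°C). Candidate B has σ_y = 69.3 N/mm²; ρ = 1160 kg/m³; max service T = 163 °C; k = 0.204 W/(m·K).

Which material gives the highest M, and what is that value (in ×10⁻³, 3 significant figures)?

candidate F, M = 3.81×10⁻³

Screen on constraints: max service T ≥ 267 °C; k ≥ 69.0 W/(m·K). Survivors: candidate C, candidate F.
After converting to SI:
  candidate C: σ_y = 167.5 MPa, ρ = 8942 kg/m³
  candidate F: σ_y = 630.0 MPa, ρ = 19300 kg/m³
  candidate F: M = 3.81×10⁻³
  candidate C: M = 3.40×10⁻³
Highest index: candidate F.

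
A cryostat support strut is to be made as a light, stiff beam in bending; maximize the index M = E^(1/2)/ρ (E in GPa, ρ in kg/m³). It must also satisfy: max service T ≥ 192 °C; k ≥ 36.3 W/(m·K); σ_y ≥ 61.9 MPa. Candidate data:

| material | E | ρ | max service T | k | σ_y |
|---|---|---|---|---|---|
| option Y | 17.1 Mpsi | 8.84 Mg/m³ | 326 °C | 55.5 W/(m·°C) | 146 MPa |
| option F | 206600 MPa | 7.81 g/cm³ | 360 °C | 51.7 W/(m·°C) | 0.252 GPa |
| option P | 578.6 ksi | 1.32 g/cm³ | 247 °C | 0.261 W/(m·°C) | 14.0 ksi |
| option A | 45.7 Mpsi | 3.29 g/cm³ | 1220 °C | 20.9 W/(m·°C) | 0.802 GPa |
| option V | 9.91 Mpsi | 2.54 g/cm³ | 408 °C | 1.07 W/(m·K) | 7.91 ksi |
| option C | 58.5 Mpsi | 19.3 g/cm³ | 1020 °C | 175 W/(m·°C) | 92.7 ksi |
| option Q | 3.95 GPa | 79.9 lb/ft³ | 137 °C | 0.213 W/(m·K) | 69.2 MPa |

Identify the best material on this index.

option F

Screen on constraints: max service T ≥ 192 °C; k ≥ 36.3 W/(m·K); σ_y ≥ 61.9 MPa. Survivors: option Y, option F, option C.
Convert each candidate to consistent units, then evaluate M:
  option Y: E = 117.9 GPa, ρ = 8840 kg/m³
  option F: E = 206.6 GPa, ρ = 7810 kg/m³
  option C: E = 403.3 GPa, ρ = 19300 kg/m³
  option F: M = 1.84×10⁻³
  option Y: M = 1.23×10⁻³
  option C: M = 1.04×10⁻³
Highest index: option F.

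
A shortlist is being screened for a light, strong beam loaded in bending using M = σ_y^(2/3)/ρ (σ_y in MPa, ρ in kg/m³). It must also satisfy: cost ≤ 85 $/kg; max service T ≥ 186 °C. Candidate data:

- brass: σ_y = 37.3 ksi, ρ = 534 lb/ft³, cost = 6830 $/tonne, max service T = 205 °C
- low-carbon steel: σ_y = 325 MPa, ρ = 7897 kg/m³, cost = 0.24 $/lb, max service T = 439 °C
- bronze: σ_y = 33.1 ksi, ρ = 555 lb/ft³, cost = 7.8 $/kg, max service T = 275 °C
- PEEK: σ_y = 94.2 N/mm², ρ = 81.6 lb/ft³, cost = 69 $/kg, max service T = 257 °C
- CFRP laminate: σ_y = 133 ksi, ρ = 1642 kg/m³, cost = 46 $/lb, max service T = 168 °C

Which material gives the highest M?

PEEK

Screen on constraints: cost ≤ 85 $/kg; max service T ≥ 186 °C. Survivors: brass, low-carbon steel, bronze, PEEK.
In SI units:
  brass: σ_y = 257.2 MPa, ρ = 8554 kg/m³
  low-carbon steel: σ_y = 325.0 MPa, ρ = 7897 kg/m³
  bronze: σ_y = 228.2 MPa, ρ = 8890 kg/m³
  PEEK: σ_y = 94.20 MPa, ρ = 1307 kg/m³
  PEEK: M = 15.8×10⁻³
  low-carbon steel: M = 5.99×10⁻³
  brass: M = 4.73×10⁻³
  bronze: M = 4.20×10⁻³
PEEK ranks first.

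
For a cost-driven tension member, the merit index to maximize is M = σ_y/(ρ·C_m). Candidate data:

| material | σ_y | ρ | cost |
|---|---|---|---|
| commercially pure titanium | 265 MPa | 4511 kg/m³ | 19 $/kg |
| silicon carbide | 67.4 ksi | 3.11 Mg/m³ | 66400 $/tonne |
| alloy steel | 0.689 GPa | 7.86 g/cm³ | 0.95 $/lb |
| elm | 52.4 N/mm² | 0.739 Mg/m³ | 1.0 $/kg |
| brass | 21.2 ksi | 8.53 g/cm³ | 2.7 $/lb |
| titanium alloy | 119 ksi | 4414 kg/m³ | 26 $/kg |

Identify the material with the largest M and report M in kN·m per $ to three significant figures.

After converting to SI:
  commercially pure titanium: σ_y = 265.0 MPa, ρ = 4511 kg/m³, cost = 19.00 $/kg
  silicon carbide: σ_y = 464.7 MPa, ρ = 3110 kg/m³, cost = 66.40 $/kg
  alloy steel: σ_y = 689.0 MPa, ρ = 7860 kg/m³, cost = 2.094 $/kg
  elm: σ_y = 52.40 MPa, ρ = 739.0 kg/m³, cost = 1.000 $/kg
  brass: σ_y = 146.2 MPa, ρ = 8530 kg/m³, cost = 5.952 $/kg
  titanium alloy: σ_y = 820.5 MPa, ρ = 4414 kg/m³, cost = 26.00 $/kg
  elm: M = 70.9 kN·m per $
  alloy steel: M = 41.9 kN·m per $
  titanium alloy: M = 7.15 kN·m per $
  commercially pure titanium: M = 3.09 kN·m per $
  brass: M = 2.88 kN·m per $
  silicon carbide: M = 2.25 kN·m per $
Highest index: elm.

elm, M = 70.9 kN·m per $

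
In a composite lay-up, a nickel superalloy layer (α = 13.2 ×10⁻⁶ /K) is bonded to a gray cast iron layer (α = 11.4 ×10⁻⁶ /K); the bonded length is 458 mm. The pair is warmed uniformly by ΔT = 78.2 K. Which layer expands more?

α(nickel superalloy) = 13.2×10⁻⁶/K vs α(gray cast iron) = 11.4×10⁻⁶/K.
Higher α expands more for the same ΔT: nickel superalloy.

nickel superalloy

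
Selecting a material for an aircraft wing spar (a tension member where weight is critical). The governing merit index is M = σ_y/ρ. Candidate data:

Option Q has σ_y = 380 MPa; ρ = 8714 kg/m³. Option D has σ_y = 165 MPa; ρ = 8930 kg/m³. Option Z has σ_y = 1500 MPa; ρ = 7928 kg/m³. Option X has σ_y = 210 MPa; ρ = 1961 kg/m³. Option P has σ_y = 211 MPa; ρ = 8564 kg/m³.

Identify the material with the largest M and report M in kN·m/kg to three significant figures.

Per-candidate index values:
  option Z: M = 189 kN·m/kg
  option X: M = 107 kN·m/kg
  option Q: M = 43.6 kN·m/kg
  option P: M = 24.6 kN·m/kg
  option D: M = 18.5 kN·m/kg
Highest index: option Z.

option Z, M = 189 kN·m/kg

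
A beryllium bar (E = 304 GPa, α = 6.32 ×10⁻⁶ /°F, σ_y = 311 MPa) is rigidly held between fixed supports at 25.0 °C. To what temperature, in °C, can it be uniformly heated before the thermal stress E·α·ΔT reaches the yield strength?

α = 6.32×10⁻⁶/°F × 9/5 = 11.4×10⁻⁶/K.
E·α·ΔT = 311.0 MPa ⇒ ΔT = 311.0 / (304.0×10³ × 11.4×10⁻⁶) = 89.93 K.
T = 25.0 + 89.93 = 114.9 °C.

115 °C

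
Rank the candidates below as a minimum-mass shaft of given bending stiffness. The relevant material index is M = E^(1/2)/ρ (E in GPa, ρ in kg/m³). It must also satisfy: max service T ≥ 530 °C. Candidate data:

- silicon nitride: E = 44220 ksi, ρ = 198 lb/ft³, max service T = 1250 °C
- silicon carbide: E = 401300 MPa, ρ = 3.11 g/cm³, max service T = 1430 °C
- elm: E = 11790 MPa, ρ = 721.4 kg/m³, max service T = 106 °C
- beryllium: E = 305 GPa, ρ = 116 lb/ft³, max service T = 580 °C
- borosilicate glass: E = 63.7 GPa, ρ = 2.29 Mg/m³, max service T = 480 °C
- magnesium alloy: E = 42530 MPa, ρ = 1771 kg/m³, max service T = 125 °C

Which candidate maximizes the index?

Screen on constraints: max service T ≥ 530 °C. Survivors: silicon nitride, silicon carbide, beryllium.
In SI units:
  silicon nitride: E = 304.9 GPa, ρ = 3172 kg/m³
  silicon carbide: E = 401.3 GPa, ρ = 3110 kg/m³
  beryllium: E = 305.0 GPa, ρ = 1858 kg/m³
  beryllium: M = 9.40×10⁻³
  silicon carbide: M = 6.44×10⁻³
  silicon nitride: M = 5.51×10⁻³
The maximum is for beryllium.

beryllium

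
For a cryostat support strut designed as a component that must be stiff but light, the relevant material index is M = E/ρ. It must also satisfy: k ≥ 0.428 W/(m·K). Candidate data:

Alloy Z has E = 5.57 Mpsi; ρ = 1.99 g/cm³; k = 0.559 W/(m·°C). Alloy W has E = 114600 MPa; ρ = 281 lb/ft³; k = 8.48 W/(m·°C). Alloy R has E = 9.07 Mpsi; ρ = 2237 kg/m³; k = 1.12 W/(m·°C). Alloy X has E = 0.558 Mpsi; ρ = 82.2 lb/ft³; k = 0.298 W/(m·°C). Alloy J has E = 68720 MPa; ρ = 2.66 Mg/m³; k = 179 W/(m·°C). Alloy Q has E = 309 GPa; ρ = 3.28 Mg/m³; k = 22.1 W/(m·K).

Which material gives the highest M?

Screen on constraints: k ≥ 0.428 W/(m·K). Survivors: alloy Z, alloy W, alloy R, alloy J, alloy Q.
Convert each candidate to consistent units, then evaluate M:
  alloy Z: E = 38.40 GPa, ρ = 1990 kg/m³
  alloy W: E = 114.6 GPa, ρ = 4501 kg/m³
  alloy R: E = 62.54 GPa, ρ = 2237 kg/m³
  alloy J: E = 68.72 GPa, ρ = 2660 kg/m³
  alloy Q: E = 309.0 GPa, ρ = 3280 kg/m³
  alloy Q: M = 94.2 MN·m/kg
  alloy R: M = 28.0 MN·m/kg
  alloy J: M = 25.8 MN·m/kg
  alloy W: M = 25.5 MN·m/kg
  alloy Z: M = 19.3 MN·m/kg
Highest index: alloy Q.

alloy Q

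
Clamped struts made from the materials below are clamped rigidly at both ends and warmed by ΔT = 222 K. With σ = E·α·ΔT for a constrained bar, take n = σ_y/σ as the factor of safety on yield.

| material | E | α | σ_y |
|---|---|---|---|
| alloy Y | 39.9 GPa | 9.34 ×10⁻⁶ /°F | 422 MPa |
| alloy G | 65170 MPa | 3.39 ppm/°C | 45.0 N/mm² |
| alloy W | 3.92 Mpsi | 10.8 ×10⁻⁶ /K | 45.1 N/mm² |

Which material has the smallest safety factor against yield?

Per material, after unit conversion:
  alloy Y: E = 39.90, α = 16.8, σ_y = 422.0 → σ = 149 MPa, n = 2.83
  alloy G: E = 65.17, α = 3.39, σ_y = 45.00 → σ = 49.0 MPa, n = 0.918
  alloy W: E = 27.03, α = 10.8, σ_y = 45.10 → σ = 64.8 MPa, n = 0.696
Smallest n: alloy W with n = 0.696.

alloy W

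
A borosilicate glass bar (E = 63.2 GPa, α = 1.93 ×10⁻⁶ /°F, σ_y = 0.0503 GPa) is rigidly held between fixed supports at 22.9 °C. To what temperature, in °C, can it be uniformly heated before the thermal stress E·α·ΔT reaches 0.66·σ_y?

α = 1.93×10⁻⁶/°F × 9/5 = 3.47×10⁻⁶/K.
σ_y = 0.0503 GPa = 50.30 MPa.
E·α·ΔT = 33.20 MPa ⇒ ΔT = 33.20 / (63.20×10³ × 3.47×10⁻⁶) = 151.2 K.
T = 22.9 + 151.2 = 174.1 °C.

174 °C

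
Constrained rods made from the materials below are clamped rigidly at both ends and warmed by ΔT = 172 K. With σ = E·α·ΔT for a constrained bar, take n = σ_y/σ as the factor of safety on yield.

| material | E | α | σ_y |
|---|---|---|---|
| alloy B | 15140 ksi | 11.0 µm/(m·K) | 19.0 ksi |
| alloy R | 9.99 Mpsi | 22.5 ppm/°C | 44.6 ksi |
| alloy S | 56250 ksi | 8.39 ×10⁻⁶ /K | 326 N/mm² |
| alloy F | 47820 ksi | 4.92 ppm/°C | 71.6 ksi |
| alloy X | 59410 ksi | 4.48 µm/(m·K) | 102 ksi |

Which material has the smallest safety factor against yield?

alloy S

In consistent units (E in GPa, α in ×10⁻⁶/K, σ_y in MPa):
  alloy B: E = 104.4, α = 11.0, σ_y = 131.0 → σ = 197 MPa, n = 0.663
  alloy R: E = 68.88, α = 22.5, σ_y = 307.5 → σ = 267 MPa, n = 1.15
  alloy S: E = 387.8, α = 8.39, σ_y = 326.0 → σ = 560 MPa, n = 0.582
  alloy F: E = 329.7, α = 4.92, σ_y = 493.7 → σ = 279 MPa, n = 1.77
  alloy X: E = 409.6, α = 4.48, σ_y = 703.3 → σ = 316 MPa, n = 2.23
Smallest n: alloy S with n = 0.582.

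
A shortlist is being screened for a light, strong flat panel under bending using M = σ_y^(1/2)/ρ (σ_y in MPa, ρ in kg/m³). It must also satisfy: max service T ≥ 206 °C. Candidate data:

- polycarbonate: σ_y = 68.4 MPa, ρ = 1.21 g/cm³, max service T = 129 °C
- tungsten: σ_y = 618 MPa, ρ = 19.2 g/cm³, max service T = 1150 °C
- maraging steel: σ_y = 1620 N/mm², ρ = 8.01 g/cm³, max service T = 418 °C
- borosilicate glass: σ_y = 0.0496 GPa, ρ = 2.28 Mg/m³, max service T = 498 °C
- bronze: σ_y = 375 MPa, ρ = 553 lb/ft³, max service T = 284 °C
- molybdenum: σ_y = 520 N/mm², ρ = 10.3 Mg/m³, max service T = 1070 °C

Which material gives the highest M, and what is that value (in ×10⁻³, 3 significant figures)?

maraging steel, M = 5.02×10⁻³

Screen on constraints: max service T ≥ 206 °C. Survivors: tungsten, maraging steel, borosilicate glass, bronze, molybdenum.
Normalizing units and computing the index:
  tungsten: σ_y = 618.0 MPa, ρ = 19200 kg/m³
  maraging steel: σ_y = 1620 MPa, ρ = 8010 kg/m³
  borosilicate glass: σ_y = 49.60 MPa, ρ = 2280 kg/m³
  bronze: σ_y = 375.0 MPa, ρ = 8858 kg/m³
  molybdenum: σ_y = 520.0 MPa, ρ = 10300 kg/m³
  maraging steel: M = 5.02×10⁻³
  borosilicate glass: M = 3.09×10⁻³
  molybdenum: M = 2.21×10⁻³
  bronze: M = 2.19×10⁻³
  tungsten: M = 1.29×10⁻³
Maraging steel has the largest M.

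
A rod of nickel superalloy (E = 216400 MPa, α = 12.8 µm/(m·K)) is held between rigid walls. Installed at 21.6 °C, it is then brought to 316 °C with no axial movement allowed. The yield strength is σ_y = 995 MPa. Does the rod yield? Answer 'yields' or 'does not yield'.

E = 216400 MPa = 216.4 GPa.
ΔT = 294.4 K. Constrained thermal stress σ = E·α·ΔT = 216.4×10³ MPa × 12.8×10⁻⁶ × 294.4 = 815 MPa (compressive).
Compare to σ_y = 995 MPa: σ < σ_y, so it does not yield.

does not yield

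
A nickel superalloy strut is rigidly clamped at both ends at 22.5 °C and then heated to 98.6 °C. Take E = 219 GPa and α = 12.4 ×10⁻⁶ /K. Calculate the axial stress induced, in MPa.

207 MPa

ΔT = 76.10 K. Constrained thermal stress σ = E·α·ΔT = 219.0×10³ MPa × 12.4×10⁻⁶ × 76.10 = 207 MPa (compressive).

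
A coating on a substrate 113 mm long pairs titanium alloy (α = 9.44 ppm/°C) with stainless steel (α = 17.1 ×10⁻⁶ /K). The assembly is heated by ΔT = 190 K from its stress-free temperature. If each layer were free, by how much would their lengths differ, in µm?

164 µm

Δα = |9.44 − 17.1|×10⁻⁶/K = 7.66×10⁻⁶/K.
ΔL_mismatch = Δα·L·ΔT = 7.66×10⁻⁶ × 113.0 mm × 190.0 K = 164 µm.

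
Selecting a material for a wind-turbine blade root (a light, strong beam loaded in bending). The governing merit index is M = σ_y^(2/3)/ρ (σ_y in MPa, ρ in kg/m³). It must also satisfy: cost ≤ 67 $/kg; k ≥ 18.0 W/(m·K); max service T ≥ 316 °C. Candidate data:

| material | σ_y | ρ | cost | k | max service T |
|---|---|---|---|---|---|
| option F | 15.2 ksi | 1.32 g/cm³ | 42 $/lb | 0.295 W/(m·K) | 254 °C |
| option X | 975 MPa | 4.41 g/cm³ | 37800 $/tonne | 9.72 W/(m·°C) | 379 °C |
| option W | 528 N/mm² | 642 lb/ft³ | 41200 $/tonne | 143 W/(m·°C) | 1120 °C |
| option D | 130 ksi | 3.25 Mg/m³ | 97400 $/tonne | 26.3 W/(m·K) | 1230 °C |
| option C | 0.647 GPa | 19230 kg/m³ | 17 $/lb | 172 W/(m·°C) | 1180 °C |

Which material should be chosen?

option W

Screen on constraints: cost ≤ 67 $/kg; k ≥ 18.0 W/(m·K); max service T ≥ 316 °C. Survivors: option W, option C.
After converting to SI:
  option W: σ_y = 528.0 MPa, ρ = 10280 kg/m³
  option C: σ_y = 647.0 MPa, ρ = 19230 kg/m³
  option W: M = 6.35×10⁻³
  option C: M = 3.89×10⁻³
Option W has the largest M.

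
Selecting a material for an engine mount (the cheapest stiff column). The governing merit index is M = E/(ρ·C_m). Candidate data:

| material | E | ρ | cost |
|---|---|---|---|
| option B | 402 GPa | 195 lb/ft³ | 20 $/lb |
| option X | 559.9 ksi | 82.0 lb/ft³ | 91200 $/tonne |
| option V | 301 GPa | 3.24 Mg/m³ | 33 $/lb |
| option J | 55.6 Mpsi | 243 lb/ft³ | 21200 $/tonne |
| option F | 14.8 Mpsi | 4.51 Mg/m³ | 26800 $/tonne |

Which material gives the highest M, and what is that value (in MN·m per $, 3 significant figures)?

option J, M = 4.65 MN·m per $

In SI units:
  option B: E = 402.0 GPa, ρ = 3124 kg/m³, cost = 44.09 $/kg
  option X: E = 3.860 GPa, ρ = 1314 kg/m³, cost = 91.20 $/kg
  option V: E = 301.0 GPa, ρ = 3240 kg/m³, cost = 72.75 $/kg
  option J: E = 383.3 GPa, ρ = 3892 kg/m³, cost = 21.20 $/kg
  option F: E = 102.0 GPa, ρ = 4510 kg/m³, cost = 26.80 $/kg
  option J: M = 4.65 MN·m per $
  option B: M = 2.92 MN·m per $
  option V: M = 1.28 MN·m per $
  option F: M = 0.844 MN·m per $
  option X: M = 0.0322 MN·m per $
The maximum is for option J.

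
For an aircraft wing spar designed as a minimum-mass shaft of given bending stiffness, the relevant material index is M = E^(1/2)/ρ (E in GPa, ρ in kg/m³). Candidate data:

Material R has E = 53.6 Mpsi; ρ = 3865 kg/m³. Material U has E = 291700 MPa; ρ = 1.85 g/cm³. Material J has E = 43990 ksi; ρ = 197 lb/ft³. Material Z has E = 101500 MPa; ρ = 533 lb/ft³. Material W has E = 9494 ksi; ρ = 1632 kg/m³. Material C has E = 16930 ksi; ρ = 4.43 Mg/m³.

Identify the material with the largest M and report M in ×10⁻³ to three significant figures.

material U, M = 9.23×10⁻³

Convert each candidate to consistent units, then evaluate M:
  material R: E = 369.6 GPa, ρ = 3865 kg/m³
  material U: E = 291.7 GPa, ρ = 1850 kg/m³
  material J: E = 303.3 GPa, ρ = 3156 kg/m³
  material Z: E = 101.5 GPa, ρ = 8538 kg/m³
  material W: E = 65.46 GPa, ρ = 1632 kg/m³
  material C: E = 116.7 GPa, ρ = 4430 kg/m³
  material U: M = 9.23×10⁻³
  material J: M = 5.52×10⁻³
  material R: M = 4.97×10⁻³
  material W: M = 4.96×10⁻³
  material C: M = 2.44×10⁻³
  material Z: M = 1.18×10⁻³
The maximum is for material U.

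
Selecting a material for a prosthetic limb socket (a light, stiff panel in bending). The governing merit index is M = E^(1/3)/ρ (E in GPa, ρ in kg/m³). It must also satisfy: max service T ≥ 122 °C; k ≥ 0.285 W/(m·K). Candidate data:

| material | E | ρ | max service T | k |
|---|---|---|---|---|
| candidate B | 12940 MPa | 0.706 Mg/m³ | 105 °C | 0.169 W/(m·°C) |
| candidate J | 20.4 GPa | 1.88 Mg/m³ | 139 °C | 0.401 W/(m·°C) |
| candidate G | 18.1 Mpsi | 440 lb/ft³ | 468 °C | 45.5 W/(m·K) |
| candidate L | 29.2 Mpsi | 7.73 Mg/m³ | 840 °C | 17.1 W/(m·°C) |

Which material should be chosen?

Screen on constraints: max service T ≥ 122 °C; k ≥ 0.285 W/(m·K). Survivors: candidate J, candidate G, candidate L.
Convert each candidate to consistent units, then evaluate M:
  candidate J: E = 20.40 GPa, ρ = 1880 kg/m³
  candidate G: E = 124.8 GPa, ρ = 7048 kg/m³
  candidate L: E = 201.3 GPa, ρ = 7730 kg/m³
  candidate J: M = 1.45×10⁻³
  candidate L: M = 0.758×10⁻³
  candidate G: M = 0.709×10⁻³
Candidate J has the largest M.

candidate J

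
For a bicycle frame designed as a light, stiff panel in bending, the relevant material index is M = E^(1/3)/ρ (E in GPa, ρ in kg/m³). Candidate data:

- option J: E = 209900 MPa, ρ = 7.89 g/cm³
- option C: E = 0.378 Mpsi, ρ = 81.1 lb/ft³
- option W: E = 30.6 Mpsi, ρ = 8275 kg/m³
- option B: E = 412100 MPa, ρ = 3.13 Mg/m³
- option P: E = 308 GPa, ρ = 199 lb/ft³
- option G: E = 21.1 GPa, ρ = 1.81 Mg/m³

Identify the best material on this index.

option B

Convert each candidate to consistent units, then evaluate M:
  option J: E = 209.9 GPa, ρ = 7890 kg/m³
  option C: E = 2.606 GPa, ρ = 1299 kg/m³
  option W: E = 211.0 GPa, ρ = 8275 kg/m³
  option B: E = 412.1 GPa, ρ = 3130 kg/m³
  option P: E = 308.0 GPa, ρ = 3188 kg/m³
  option G: E = 21.10 GPa, ρ = 1810 kg/m³
  option B: M = 2.38×10⁻³
  option P: M = 2.12×10⁻³
  option G: M = 1.53×10⁻³
  option C: M = 1.06×10⁻³
  option J: M = 0.753×10⁻³
  option W: M = 0.719×10⁻³
The maximum is for option B.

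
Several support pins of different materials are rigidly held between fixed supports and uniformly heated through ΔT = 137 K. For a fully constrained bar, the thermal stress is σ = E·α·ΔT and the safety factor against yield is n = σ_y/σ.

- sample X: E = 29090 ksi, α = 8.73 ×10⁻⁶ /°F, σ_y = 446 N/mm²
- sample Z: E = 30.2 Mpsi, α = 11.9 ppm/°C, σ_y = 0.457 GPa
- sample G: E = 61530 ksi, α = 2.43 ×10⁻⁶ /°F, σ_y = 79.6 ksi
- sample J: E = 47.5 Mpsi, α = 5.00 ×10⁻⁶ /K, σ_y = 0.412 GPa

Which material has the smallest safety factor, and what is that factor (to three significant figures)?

sample X, n = 1.03

In consistent units (E in GPa, α in ×10⁻⁶/K, σ_y in MPa):
  sample X: E = 200.6, α = 15.7, σ_y = 446.0 → σ = 432 MPa, n = 1.03
  sample Z: E = 208.2, α = 11.9, σ_y = 457.0 → σ = 339 MPa, n = 1.35
  sample G: E = 424.2, α = 4.37, σ_y = 548.8 → σ = 254 MPa, n = 2.16
  sample J: E = 327.5, α = 5.00, σ_y = 412.0 → σ = 224 MPa, n = 1.84
Sample X has the lowest safety factor, n = 1.03.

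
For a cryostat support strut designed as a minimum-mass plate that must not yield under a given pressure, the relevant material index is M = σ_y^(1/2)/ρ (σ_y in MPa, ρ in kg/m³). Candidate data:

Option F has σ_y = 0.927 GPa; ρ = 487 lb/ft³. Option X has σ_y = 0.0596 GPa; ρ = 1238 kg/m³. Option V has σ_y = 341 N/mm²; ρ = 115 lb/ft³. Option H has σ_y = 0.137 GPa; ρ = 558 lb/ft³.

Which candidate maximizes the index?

option V

After converting to SI:
  option F: σ_y = 927.0 MPa, ρ = 7801 kg/m³
  option X: σ_y = 59.60 MPa, ρ = 1238 kg/m³
  option V: σ_y = 341.0 MPa, ρ = 1842 kg/m³
  option H: σ_y = 137.0 MPa, ρ = 8938 kg/m³
  option V: M = 10.0×10⁻³
  option X: M = 6.24×10⁻³
  option F: M = 3.90×10⁻³
  option H: M = 1.31×10⁻³
Option V has the largest M.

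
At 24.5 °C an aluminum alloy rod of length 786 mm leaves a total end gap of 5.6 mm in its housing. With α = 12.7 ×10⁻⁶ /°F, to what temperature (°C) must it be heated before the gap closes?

336 °C

α = 12.7×10⁻⁶/°F × 9/5 = 22.9×10⁻⁶/K.
α·L₀·ΔT = 5.6 mm ⇒ ΔT = 5.6 / (22.9×10⁻⁶ × 786.0) = 311.7 K.
T = 24.5 + 311.7 = 336.2 °C.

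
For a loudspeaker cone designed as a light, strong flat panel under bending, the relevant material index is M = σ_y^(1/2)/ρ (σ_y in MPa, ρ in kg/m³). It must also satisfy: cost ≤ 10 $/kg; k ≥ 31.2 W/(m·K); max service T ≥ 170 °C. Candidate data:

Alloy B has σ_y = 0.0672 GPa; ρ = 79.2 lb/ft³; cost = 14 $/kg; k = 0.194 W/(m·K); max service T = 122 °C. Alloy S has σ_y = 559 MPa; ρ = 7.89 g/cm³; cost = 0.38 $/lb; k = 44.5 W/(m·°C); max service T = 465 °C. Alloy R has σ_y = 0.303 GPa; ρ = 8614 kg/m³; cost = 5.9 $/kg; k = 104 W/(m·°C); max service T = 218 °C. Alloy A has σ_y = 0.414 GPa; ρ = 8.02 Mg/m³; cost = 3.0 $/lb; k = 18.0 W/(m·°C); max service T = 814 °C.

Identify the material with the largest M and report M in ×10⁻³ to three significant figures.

Screen on constraints: cost ≤ 10 $/kg; k ≥ 31.2 W/(m·K); max service T ≥ 170 °C. Survivors: alloy S, alloy R.
Normalizing units and computing the index:
  alloy S: σ_y = 559.0 MPa, ρ = 7890 kg/m³
  alloy R: σ_y = 303.0 MPa, ρ = 8614 kg/m³
  alloy S: M = 3.00×10⁻³
  alloy R: M = 2.02×10⁻³
The maximum is for alloy S.

alloy S, M = 3.00×10⁻³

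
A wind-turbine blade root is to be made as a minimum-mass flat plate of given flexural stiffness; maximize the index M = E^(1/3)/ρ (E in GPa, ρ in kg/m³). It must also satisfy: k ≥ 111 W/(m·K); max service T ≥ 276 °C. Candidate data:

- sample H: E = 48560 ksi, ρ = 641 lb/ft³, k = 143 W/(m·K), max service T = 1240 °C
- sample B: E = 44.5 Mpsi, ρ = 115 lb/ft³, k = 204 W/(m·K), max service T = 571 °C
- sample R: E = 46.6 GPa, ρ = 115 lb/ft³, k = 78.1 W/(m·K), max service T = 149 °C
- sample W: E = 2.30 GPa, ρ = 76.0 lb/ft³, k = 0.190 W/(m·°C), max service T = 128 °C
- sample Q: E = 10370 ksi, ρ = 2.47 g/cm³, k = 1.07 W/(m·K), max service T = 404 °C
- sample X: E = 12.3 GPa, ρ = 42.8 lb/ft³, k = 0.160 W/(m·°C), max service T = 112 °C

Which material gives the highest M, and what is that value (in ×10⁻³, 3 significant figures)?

Screen on constraints: k ≥ 111 W/(m·K); max service T ≥ 276 °C. Survivors: sample H, sample B.
In SI units:
  sample H: E = 334.8 GPa, ρ = 10270 kg/m³
  sample B: E = 306.8 GPa, ρ = 1842 kg/m³
  sample B: M = 3.66×10⁻³
  sample H: M = 0.676×10⁻³
Highest index: sample B.

sample B, M = 3.66×10⁻³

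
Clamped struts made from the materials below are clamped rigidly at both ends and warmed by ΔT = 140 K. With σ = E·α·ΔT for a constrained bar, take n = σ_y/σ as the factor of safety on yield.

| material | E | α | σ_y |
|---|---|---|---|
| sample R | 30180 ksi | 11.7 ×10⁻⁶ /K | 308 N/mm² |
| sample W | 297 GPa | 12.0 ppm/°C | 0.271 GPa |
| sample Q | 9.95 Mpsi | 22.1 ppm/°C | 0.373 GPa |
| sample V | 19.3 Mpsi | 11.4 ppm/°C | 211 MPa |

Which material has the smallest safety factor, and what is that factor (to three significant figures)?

sample W, n = 0.543

With everything in SI (GPa, ×10⁻⁶/K, MPa):
  sample R: E = 208.1, α = 11.7, σ_y = 308.0 → σ = 341 MPa, n = 0.904
  sample W: E = 297.0, α = 12.0, σ_y = 271.0 → σ = 499 MPa, n = 0.543
  sample Q: E = 68.60, α = 22.1, σ_y = 373.0 → σ = 212 MPa, n = 1.76
  sample V: E = 133.1, α = 11.4, σ_y = 211.0 → σ = 212 MPa, n = 0.994
The minimum is sample W at n = 0.543.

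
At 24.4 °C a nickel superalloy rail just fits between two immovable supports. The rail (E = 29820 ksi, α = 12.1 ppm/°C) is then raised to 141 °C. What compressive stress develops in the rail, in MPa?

290 MPa

E = 29820 ksi = 205.6 GPa.
ΔT = 116.6 K. Constrained thermal stress σ = E·α·ΔT = 205.6×10³ MPa × 12.1×10⁻⁶ × 116.6 = 290 MPa (compressive).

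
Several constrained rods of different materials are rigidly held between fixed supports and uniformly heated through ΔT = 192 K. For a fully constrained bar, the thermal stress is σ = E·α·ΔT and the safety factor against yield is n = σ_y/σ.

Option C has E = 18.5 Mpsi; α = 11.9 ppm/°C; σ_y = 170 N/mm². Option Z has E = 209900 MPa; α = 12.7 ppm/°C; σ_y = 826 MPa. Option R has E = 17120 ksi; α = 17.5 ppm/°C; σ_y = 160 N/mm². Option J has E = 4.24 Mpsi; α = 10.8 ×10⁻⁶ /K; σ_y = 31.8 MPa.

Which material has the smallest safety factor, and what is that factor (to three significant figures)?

option R, n = 0.403

Per material, after unit conversion:
  option C: E = 127.6, α = 11.9, σ_y = 170.0 → σ = 291 MPa, n = 0.583
  option Z: E = 209.9, α = 12.7, σ_y = 826.0 → σ = 512 MPa, n = 1.61
  option R: E = 118.0, α = 17.5, σ_y = 160.0 → σ = 397 MPa, n = 0.403
  option J: E = 29.23, α = 10.8, σ_y = 31.80 → σ = 60.6 MPa, n = 0.525
Option R has the lowest safety factor, n = 0.403.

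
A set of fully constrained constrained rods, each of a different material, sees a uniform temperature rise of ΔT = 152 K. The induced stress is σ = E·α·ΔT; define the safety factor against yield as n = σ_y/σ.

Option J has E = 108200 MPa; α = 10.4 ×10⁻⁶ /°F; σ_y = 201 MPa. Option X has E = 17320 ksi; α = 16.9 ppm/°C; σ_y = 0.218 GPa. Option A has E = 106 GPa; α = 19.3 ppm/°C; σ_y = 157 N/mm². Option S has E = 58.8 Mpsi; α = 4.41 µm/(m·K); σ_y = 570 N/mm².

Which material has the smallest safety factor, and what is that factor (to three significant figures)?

Per material, after unit conversion:
  option J: E = 108.2, α = 18.7, σ_y = 201.0 → σ = 308 MPa, n = 0.653
  option X: E = 119.4, α = 16.9, σ_y = 218.0 → σ = 307 MPa, n = 0.711
  option A: E = 106.0, α = 19.3, σ_y = 157.0 → σ = 311 MPa, n = 0.505
  option S: E = 405.4, α = 4.41, σ_y = 570.0 → σ = 272 MPa, n = 2.10
Option A has the lowest safety factor, n = 0.505.

option A, n = 0.505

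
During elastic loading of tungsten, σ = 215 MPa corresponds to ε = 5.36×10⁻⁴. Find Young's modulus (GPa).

401 GPa

E = σ/ε = 215 MPa / 5.36×10⁻⁴ = 401100 MPa = 401 GPa.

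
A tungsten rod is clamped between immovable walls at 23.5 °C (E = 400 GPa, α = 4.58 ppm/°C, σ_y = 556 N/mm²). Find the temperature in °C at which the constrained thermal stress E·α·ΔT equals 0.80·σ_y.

σ_y = 556 N/mm² = 556.0 MPa.
E·α·ΔT = 444.8 MPa ⇒ ΔT = 444.8 / (400.0×10³ × 4.58×10⁻⁶) = 242.8 K.
T = 23.5 + 242.8 = 266.3 °C.

266 °C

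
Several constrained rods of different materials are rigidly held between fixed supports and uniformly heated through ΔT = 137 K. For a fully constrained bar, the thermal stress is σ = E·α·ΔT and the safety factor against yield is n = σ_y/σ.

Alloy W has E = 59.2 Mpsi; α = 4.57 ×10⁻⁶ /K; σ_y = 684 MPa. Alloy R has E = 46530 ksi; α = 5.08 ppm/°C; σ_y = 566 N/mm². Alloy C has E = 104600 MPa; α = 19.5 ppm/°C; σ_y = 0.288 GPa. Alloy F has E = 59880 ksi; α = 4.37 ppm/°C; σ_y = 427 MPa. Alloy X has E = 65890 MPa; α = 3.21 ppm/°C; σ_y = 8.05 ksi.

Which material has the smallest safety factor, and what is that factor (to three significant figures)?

alloy C, n = 1.03

Per material, after unit conversion:
  alloy W: E = 408.2, α = 4.57, σ_y = 684.0 → σ = 256 MPa, n = 2.68
  alloy R: E = 320.8, α = 5.08, σ_y = 566.0 → σ = 223 MPa, n = 2.54
  alloy C: E = 104.6, α = 19.5, σ_y = 288.0 → σ = 279 MPa, n = 1.03
  alloy F: E = 412.9, α = 4.37, σ_y = 427.0 → σ = 247 MPa, n = 1.73
  alloy X: E = 65.89, α = 3.21, σ_y = 55.50 → σ = 29.0 MPa, n = 1.92
Smallest n: alloy C with n = 1.03.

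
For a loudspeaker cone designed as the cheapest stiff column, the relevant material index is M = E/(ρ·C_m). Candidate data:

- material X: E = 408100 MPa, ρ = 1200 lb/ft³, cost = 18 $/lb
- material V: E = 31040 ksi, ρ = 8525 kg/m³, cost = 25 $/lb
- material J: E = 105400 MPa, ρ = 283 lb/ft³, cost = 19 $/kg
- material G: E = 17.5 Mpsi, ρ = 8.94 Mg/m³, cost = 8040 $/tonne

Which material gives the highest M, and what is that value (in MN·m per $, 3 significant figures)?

Putting every candidate on a common basis:
  material X: E = 408.1 GPa, ρ = 19220 kg/m³, cost = 39.68 $/kg
  material V: E = 214.0 GPa, ρ = 8525 kg/m³, cost = 55.11 $/kg
  material J: E = 105.4 GPa, ρ = 4533 kg/m³, cost = 19.00 $/kg
  material G: E = 120.7 GPa, ρ = 8940 kg/m³, cost = 8.040 $/kg
  material G: M = 1.68 MN·m per $
  material J: M = 1.22 MN·m per $
  material X: M = 0.535 MN·m per $
  material V: M = 0.455 MN·m per $
Material G has the largest M.

material G, M = 1.68 MN·m per $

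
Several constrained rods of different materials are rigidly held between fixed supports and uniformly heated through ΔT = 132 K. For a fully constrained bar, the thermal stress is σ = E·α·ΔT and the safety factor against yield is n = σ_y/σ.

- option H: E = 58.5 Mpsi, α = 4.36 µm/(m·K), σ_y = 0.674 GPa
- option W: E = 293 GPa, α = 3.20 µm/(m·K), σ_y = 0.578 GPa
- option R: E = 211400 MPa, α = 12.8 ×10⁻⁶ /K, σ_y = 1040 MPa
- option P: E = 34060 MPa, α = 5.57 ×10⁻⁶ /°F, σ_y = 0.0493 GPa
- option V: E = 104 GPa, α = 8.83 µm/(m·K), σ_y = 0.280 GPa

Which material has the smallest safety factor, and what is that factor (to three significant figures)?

option P, n = 1.09

Converting E to GPa, α to ×10⁻⁶/K, σ_y to MPa, then σ and n for each:
  option H: E = 403.3, α = 4.36, σ_y = 674.0 → σ = 232 MPa, n = 2.90
  option W: E = 293.0, α = 3.20, σ_y = 578.0 → σ = 124 MPa, n = 4.67
  option R: E = 211.4, α = 12.8, σ_y = 1040 → σ = 357 MPa, n = 2.91
  option P: E = 34.06, α = 10.0, σ_y = 49.30 → σ = 45.1 MPa, n = 1.09
  option V: E = 104.0, α = 8.83, σ_y = 280.0 → σ = 121 MPa, n = 2.31
The minimum is option P at n = 1.09.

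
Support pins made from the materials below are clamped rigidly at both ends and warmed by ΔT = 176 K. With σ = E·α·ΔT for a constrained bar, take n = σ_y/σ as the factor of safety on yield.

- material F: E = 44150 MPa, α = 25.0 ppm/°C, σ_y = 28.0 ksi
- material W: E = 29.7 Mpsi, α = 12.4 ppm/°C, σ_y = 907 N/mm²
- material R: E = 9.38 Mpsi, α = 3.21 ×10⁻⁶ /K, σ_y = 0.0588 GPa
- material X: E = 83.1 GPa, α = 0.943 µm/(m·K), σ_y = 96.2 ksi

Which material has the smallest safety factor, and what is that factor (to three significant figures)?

Per material, after unit conversion:
  material F: E = 44.15, α = 25.0, σ_y = 193.1 → σ = 194 MPa, n = 0.994
  material W: E = 204.8, α = 12.4, σ_y = 907.0 → σ = 447 MPa, n = 2.03
  material R: E = 64.67, α = 3.21, σ_y = 58.80 → σ = 36.5 MPa, n = 1.61
  material X: E = 83.10, α = 0.943, σ_y = 663.3 → σ = 13.8 MPa, n = 48.1
Smallest n: material F with n = 0.994.

material F, n = 0.994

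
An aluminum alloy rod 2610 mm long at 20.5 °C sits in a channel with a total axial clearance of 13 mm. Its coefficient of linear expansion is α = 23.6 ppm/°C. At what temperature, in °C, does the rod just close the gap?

α·L₀·ΔT = 13.0 mm ⇒ ΔT = 13.0 / (23.6×10⁻⁶ × 2610.0) = 211.1 K.
T = 20.5 + 211.1 = 231.6 °C.

232 °C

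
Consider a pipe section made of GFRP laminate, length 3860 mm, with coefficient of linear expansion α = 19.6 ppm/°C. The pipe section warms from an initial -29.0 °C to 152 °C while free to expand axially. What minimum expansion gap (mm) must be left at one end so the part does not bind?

13.7 mm

ΔT = 152 − (-29.0) = 181.0 K.
ΔL = α·L₀·ΔT = 19.6×10⁻⁶ × 3860 mm × 181.0 K = 13.7 mm.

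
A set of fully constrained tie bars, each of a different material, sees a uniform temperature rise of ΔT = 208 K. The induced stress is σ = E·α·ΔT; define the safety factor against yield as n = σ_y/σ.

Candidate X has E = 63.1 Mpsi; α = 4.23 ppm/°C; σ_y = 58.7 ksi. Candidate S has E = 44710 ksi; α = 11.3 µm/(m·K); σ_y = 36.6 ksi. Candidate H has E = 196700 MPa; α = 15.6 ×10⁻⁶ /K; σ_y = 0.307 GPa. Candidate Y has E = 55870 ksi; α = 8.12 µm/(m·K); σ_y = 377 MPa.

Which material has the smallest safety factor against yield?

In consistent units (E in GPa, α in ×10⁻⁶/K, σ_y in MPa):
  candidate X: E = 435.1, α = 4.23, σ_y = 404.7 → σ = 383 MPa, n = 1.06
  candidate S: E = 308.3, α = 11.3, σ_y = 252.3 → σ = 725 MPa, n = 0.348
  candidate H: E = 196.7, α = 15.6, σ_y = 307.0 → σ = 638 MPa, n = 0.481
  candidate Y: E = 385.2, α = 8.12, σ_y = 377.0 → σ = 651 MPa, n = 0.579
Candidate S has the lowest safety factor, n = 0.348.

candidate S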